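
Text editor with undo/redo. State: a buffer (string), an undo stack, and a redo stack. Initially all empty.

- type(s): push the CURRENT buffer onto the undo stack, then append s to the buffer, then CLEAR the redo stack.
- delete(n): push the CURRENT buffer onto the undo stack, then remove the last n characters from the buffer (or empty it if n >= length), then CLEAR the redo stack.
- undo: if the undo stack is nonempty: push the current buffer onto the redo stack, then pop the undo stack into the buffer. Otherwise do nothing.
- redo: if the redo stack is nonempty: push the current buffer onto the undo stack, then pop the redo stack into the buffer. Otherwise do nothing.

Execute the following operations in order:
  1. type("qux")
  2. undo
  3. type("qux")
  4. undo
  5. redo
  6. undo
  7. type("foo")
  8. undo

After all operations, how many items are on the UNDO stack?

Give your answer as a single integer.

After op 1 (type): buf='qux' undo_depth=1 redo_depth=0
After op 2 (undo): buf='(empty)' undo_depth=0 redo_depth=1
After op 3 (type): buf='qux' undo_depth=1 redo_depth=0
After op 4 (undo): buf='(empty)' undo_depth=0 redo_depth=1
After op 5 (redo): buf='qux' undo_depth=1 redo_depth=0
After op 6 (undo): buf='(empty)' undo_depth=0 redo_depth=1
After op 7 (type): buf='foo' undo_depth=1 redo_depth=0
After op 8 (undo): buf='(empty)' undo_depth=0 redo_depth=1

Answer: 0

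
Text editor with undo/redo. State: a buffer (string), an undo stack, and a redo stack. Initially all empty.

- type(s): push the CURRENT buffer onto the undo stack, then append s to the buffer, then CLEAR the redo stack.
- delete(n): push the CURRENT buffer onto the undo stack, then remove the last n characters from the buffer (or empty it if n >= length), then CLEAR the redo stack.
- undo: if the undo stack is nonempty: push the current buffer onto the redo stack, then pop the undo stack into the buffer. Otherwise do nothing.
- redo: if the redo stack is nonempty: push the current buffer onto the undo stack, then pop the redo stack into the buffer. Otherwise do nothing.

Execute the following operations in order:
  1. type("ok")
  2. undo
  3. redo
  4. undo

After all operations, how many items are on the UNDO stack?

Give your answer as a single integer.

Answer: 0

Derivation:
After op 1 (type): buf='ok' undo_depth=1 redo_depth=0
After op 2 (undo): buf='(empty)' undo_depth=0 redo_depth=1
After op 3 (redo): buf='ok' undo_depth=1 redo_depth=0
After op 4 (undo): buf='(empty)' undo_depth=0 redo_depth=1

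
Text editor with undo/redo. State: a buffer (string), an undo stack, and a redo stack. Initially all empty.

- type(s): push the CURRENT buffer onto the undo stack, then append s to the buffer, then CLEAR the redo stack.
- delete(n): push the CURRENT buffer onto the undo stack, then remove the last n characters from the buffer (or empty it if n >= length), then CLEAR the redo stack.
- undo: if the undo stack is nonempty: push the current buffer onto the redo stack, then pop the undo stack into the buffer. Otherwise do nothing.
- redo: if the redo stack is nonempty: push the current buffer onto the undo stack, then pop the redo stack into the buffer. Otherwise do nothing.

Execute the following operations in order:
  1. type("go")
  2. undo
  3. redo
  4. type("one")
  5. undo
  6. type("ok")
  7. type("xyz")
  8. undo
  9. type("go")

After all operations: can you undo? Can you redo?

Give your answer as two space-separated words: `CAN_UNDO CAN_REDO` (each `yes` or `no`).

After op 1 (type): buf='go' undo_depth=1 redo_depth=0
After op 2 (undo): buf='(empty)' undo_depth=0 redo_depth=1
After op 3 (redo): buf='go' undo_depth=1 redo_depth=0
After op 4 (type): buf='goone' undo_depth=2 redo_depth=0
After op 5 (undo): buf='go' undo_depth=1 redo_depth=1
After op 6 (type): buf='gook' undo_depth=2 redo_depth=0
After op 7 (type): buf='gookxyz' undo_depth=3 redo_depth=0
After op 8 (undo): buf='gook' undo_depth=2 redo_depth=1
After op 9 (type): buf='gookgo' undo_depth=3 redo_depth=0

Answer: yes no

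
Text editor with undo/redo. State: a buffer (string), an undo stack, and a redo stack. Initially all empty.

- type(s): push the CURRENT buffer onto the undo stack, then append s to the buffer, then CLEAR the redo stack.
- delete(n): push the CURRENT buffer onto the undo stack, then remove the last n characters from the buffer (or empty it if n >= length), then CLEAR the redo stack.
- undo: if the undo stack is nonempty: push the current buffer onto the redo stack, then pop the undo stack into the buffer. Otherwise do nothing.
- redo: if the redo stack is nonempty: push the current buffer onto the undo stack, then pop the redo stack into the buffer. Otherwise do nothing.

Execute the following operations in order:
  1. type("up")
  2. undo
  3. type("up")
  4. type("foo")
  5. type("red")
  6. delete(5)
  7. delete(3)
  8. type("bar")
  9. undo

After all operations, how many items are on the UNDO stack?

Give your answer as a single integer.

After op 1 (type): buf='up' undo_depth=1 redo_depth=0
After op 2 (undo): buf='(empty)' undo_depth=0 redo_depth=1
After op 3 (type): buf='up' undo_depth=1 redo_depth=0
After op 4 (type): buf='upfoo' undo_depth=2 redo_depth=0
After op 5 (type): buf='upfoored' undo_depth=3 redo_depth=0
After op 6 (delete): buf='upf' undo_depth=4 redo_depth=0
After op 7 (delete): buf='(empty)' undo_depth=5 redo_depth=0
After op 8 (type): buf='bar' undo_depth=6 redo_depth=0
After op 9 (undo): buf='(empty)' undo_depth=5 redo_depth=1

Answer: 5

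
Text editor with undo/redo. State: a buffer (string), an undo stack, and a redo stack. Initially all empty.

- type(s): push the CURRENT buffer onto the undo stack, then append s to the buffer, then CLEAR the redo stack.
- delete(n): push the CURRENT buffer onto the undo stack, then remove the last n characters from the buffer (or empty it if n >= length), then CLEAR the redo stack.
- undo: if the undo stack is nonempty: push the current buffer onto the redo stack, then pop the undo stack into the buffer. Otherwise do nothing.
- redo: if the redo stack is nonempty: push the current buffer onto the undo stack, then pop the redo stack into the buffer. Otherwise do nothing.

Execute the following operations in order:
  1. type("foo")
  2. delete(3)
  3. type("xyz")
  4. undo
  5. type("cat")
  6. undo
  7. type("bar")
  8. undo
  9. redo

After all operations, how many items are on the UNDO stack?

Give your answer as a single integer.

Answer: 3

Derivation:
After op 1 (type): buf='foo' undo_depth=1 redo_depth=0
After op 2 (delete): buf='(empty)' undo_depth=2 redo_depth=0
After op 3 (type): buf='xyz' undo_depth=3 redo_depth=0
After op 4 (undo): buf='(empty)' undo_depth=2 redo_depth=1
After op 5 (type): buf='cat' undo_depth=3 redo_depth=0
After op 6 (undo): buf='(empty)' undo_depth=2 redo_depth=1
After op 7 (type): buf='bar' undo_depth=3 redo_depth=0
After op 8 (undo): buf='(empty)' undo_depth=2 redo_depth=1
After op 9 (redo): buf='bar' undo_depth=3 redo_depth=0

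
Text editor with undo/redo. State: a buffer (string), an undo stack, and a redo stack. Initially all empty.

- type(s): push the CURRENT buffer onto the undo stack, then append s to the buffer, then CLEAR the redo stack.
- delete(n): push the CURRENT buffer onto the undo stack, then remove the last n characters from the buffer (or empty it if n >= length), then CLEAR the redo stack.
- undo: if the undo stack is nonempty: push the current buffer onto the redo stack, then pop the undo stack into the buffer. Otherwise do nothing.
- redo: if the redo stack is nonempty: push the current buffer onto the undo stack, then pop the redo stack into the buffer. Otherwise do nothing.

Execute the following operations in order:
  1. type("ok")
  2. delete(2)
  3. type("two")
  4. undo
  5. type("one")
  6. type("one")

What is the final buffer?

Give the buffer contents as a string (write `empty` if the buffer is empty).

Answer: oneone

Derivation:
After op 1 (type): buf='ok' undo_depth=1 redo_depth=0
After op 2 (delete): buf='(empty)' undo_depth=2 redo_depth=0
After op 3 (type): buf='two' undo_depth=3 redo_depth=0
After op 4 (undo): buf='(empty)' undo_depth=2 redo_depth=1
After op 5 (type): buf='one' undo_depth=3 redo_depth=0
After op 6 (type): buf='oneone' undo_depth=4 redo_depth=0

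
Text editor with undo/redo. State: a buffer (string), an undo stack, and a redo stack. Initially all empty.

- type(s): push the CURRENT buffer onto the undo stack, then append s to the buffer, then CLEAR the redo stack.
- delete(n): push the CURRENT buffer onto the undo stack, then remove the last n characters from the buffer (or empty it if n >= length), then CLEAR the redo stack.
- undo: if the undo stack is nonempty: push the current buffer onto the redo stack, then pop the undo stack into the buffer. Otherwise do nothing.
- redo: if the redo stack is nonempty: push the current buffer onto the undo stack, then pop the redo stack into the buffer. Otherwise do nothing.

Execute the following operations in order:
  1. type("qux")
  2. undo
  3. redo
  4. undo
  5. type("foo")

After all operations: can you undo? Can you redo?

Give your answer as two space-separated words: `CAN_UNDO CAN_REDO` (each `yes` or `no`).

After op 1 (type): buf='qux' undo_depth=1 redo_depth=0
After op 2 (undo): buf='(empty)' undo_depth=0 redo_depth=1
After op 3 (redo): buf='qux' undo_depth=1 redo_depth=0
After op 4 (undo): buf='(empty)' undo_depth=0 redo_depth=1
After op 5 (type): buf='foo' undo_depth=1 redo_depth=0

Answer: yes no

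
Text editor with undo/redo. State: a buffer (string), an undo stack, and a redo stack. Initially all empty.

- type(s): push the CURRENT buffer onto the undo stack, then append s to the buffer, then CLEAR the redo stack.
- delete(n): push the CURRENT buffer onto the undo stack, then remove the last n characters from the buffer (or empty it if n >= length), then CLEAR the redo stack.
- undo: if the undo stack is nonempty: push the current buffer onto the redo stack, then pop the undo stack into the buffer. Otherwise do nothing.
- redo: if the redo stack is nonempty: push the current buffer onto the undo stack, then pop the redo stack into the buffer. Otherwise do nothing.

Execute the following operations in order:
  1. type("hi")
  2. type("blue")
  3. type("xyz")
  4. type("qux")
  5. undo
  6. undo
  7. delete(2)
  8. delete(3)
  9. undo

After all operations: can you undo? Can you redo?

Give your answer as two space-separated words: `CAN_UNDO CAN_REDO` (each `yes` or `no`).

Answer: yes yes

Derivation:
After op 1 (type): buf='hi' undo_depth=1 redo_depth=0
After op 2 (type): buf='hiblue' undo_depth=2 redo_depth=0
After op 3 (type): buf='hibluexyz' undo_depth=3 redo_depth=0
After op 4 (type): buf='hibluexyzqux' undo_depth=4 redo_depth=0
After op 5 (undo): buf='hibluexyz' undo_depth=3 redo_depth=1
After op 6 (undo): buf='hiblue' undo_depth=2 redo_depth=2
After op 7 (delete): buf='hibl' undo_depth=3 redo_depth=0
After op 8 (delete): buf='h' undo_depth=4 redo_depth=0
After op 9 (undo): buf='hibl' undo_depth=3 redo_depth=1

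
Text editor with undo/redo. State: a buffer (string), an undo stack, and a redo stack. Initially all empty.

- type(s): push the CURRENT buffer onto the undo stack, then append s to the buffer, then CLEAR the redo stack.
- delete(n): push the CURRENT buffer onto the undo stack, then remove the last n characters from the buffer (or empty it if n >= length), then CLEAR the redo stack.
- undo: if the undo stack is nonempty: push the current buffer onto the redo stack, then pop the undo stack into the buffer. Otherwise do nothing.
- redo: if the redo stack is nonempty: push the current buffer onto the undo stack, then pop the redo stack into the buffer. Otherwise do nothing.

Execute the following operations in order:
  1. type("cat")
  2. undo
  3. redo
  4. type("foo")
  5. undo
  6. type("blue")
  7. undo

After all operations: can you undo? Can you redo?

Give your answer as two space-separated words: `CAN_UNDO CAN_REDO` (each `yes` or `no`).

After op 1 (type): buf='cat' undo_depth=1 redo_depth=0
After op 2 (undo): buf='(empty)' undo_depth=0 redo_depth=1
After op 3 (redo): buf='cat' undo_depth=1 redo_depth=0
After op 4 (type): buf='catfoo' undo_depth=2 redo_depth=0
After op 5 (undo): buf='cat' undo_depth=1 redo_depth=1
After op 6 (type): buf='catblue' undo_depth=2 redo_depth=0
After op 7 (undo): buf='cat' undo_depth=1 redo_depth=1

Answer: yes yes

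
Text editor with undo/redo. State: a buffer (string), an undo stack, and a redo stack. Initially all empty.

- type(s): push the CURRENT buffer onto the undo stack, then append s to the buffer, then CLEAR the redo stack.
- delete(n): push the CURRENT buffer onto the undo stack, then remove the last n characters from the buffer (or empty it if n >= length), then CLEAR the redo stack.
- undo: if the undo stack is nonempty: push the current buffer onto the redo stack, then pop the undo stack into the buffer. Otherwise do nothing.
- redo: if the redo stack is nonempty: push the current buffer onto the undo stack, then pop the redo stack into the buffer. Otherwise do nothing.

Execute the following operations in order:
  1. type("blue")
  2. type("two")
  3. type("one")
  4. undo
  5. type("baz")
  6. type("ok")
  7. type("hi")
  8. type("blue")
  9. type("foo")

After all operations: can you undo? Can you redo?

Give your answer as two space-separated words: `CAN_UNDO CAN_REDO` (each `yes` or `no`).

Answer: yes no

Derivation:
After op 1 (type): buf='blue' undo_depth=1 redo_depth=0
After op 2 (type): buf='bluetwo' undo_depth=2 redo_depth=0
After op 3 (type): buf='bluetwoone' undo_depth=3 redo_depth=0
After op 4 (undo): buf='bluetwo' undo_depth=2 redo_depth=1
After op 5 (type): buf='bluetwobaz' undo_depth=3 redo_depth=0
After op 6 (type): buf='bluetwobazok' undo_depth=4 redo_depth=0
After op 7 (type): buf='bluetwobazokhi' undo_depth=5 redo_depth=0
After op 8 (type): buf='bluetwobazokhiblue' undo_depth=6 redo_depth=0
After op 9 (type): buf='bluetwobazokhibluefoo' undo_depth=7 redo_depth=0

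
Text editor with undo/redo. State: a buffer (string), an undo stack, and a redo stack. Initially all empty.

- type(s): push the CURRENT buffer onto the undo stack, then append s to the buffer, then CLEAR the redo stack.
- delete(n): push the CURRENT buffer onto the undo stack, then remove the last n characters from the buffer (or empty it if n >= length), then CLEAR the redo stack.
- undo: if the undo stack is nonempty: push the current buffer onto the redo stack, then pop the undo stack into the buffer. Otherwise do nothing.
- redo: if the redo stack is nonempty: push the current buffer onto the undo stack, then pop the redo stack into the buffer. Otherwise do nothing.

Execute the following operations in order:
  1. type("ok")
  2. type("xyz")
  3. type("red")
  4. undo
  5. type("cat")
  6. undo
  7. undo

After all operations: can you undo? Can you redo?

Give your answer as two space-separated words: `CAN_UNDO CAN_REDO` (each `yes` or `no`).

Answer: yes yes

Derivation:
After op 1 (type): buf='ok' undo_depth=1 redo_depth=0
After op 2 (type): buf='okxyz' undo_depth=2 redo_depth=0
After op 3 (type): buf='okxyzred' undo_depth=3 redo_depth=0
After op 4 (undo): buf='okxyz' undo_depth=2 redo_depth=1
After op 5 (type): buf='okxyzcat' undo_depth=3 redo_depth=0
After op 6 (undo): buf='okxyz' undo_depth=2 redo_depth=1
After op 7 (undo): buf='ok' undo_depth=1 redo_depth=2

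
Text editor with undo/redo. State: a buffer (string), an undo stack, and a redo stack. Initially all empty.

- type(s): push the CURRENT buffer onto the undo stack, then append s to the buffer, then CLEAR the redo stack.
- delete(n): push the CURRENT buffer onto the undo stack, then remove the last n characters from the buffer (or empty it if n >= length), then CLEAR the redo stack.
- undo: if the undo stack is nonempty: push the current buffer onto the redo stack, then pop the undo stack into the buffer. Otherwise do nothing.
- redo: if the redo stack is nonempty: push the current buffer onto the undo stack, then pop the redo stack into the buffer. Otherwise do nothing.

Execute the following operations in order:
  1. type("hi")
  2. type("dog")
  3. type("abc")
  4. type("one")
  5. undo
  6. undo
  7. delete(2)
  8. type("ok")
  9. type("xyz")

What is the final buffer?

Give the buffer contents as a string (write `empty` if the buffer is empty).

After op 1 (type): buf='hi' undo_depth=1 redo_depth=0
After op 2 (type): buf='hidog' undo_depth=2 redo_depth=0
After op 3 (type): buf='hidogabc' undo_depth=3 redo_depth=0
After op 4 (type): buf='hidogabcone' undo_depth=4 redo_depth=0
After op 5 (undo): buf='hidogabc' undo_depth=3 redo_depth=1
After op 6 (undo): buf='hidog' undo_depth=2 redo_depth=2
After op 7 (delete): buf='hid' undo_depth=3 redo_depth=0
After op 8 (type): buf='hidok' undo_depth=4 redo_depth=0
After op 9 (type): buf='hidokxyz' undo_depth=5 redo_depth=0

Answer: hidokxyz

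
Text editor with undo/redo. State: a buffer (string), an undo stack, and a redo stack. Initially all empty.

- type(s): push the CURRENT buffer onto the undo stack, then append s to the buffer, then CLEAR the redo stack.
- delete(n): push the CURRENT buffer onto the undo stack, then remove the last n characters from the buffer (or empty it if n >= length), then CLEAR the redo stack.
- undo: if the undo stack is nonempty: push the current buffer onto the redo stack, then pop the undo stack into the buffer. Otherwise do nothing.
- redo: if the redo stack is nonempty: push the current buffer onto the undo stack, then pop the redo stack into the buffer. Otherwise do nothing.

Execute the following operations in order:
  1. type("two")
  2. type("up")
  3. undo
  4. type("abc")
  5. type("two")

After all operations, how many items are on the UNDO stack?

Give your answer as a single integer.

After op 1 (type): buf='two' undo_depth=1 redo_depth=0
After op 2 (type): buf='twoup' undo_depth=2 redo_depth=0
After op 3 (undo): buf='two' undo_depth=1 redo_depth=1
After op 4 (type): buf='twoabc' undo_depth=2 redo_depth=0
After op 5 (type): buf='twoabctwo' undo_depth=3 redo_depth=0

Answer: 3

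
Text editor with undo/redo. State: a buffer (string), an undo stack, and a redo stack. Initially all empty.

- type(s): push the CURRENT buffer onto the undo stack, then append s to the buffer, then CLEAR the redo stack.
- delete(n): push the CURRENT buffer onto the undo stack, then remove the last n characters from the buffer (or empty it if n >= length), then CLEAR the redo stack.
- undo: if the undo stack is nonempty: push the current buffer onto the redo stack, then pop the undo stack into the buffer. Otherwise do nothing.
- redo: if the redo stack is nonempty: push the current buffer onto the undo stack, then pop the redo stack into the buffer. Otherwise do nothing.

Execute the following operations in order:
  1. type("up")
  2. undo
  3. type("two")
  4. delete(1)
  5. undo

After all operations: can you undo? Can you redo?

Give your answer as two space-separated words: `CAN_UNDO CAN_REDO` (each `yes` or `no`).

Answer: yes yes

Derivation:
After op 1 (type): buf='up' undo_depth=1 redo_depth=0
After op 2 (undo): buf='(empty)' undo_depth=0 redo_depth=1
After op 3 (type): buf='two' undo_depth=1 redo_depth=0
After op 4 (delete): buf='tw' undo_depth=2 redo_depth=0
After op 5 (undo): buf='two' undo_depth=1 redo_depth=1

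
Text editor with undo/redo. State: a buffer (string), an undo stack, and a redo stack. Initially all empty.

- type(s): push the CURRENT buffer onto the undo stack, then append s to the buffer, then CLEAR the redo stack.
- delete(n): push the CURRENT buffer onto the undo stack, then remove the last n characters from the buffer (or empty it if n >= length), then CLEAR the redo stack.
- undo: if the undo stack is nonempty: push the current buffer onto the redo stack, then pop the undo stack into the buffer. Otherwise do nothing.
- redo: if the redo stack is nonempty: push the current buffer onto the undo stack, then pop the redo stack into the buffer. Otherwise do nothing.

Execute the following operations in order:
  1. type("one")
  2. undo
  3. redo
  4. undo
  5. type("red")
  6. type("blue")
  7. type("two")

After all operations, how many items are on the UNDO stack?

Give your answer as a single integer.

Answer: 3

Derivation:
After op 1 (type): buf='one' undo_depth=1 redo_depth=0
After op 2 (undo): buf='(empty)' undo_depth=0 redo_depth=1
After op 3 (redo): buf='one' undo_depth=1 redo_depth=0
After op 4 (undo): buf='(empty)' undo_depth=0 redo_depth=1
After op 5 (type): buf='red' undo_depth=1 redo_depth=0
After op 6 (type): buf='redblue' undo_depth=2 redo_depth=0
After op 7 (type): buf='redbluetwo' undo_depth=3 redo_depth=0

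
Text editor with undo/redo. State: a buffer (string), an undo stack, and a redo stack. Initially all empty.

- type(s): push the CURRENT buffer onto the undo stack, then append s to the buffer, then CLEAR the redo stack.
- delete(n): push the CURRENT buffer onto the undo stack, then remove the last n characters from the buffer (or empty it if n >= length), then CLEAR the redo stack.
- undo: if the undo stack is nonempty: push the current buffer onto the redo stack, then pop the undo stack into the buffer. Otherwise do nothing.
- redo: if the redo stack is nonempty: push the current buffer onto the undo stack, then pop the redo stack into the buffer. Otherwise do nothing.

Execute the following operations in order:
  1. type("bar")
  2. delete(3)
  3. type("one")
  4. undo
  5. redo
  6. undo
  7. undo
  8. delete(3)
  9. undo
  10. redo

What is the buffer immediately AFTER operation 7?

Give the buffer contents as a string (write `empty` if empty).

After op 1 (type): buf='bar' undo_depth=1 redo_depth=0
After op 2 (delete): buf='(empty)' undo_depth=2 redo_depth=0
After op 3 (type): buf='one' undo_depth=3 redo_depth=0
After op 4 (undo): buf='(empty)' undo_depth=2 redo_depth=1
After op 5 (redo): buf='one' undo_depth=3 redo_depth=0
After op 6 (undo): buf='(empty)' undo_depth=2 redo_depth=1
After op 7 (undo): buf='bar' undo_depth=1 redo_depth=2

Answer: bar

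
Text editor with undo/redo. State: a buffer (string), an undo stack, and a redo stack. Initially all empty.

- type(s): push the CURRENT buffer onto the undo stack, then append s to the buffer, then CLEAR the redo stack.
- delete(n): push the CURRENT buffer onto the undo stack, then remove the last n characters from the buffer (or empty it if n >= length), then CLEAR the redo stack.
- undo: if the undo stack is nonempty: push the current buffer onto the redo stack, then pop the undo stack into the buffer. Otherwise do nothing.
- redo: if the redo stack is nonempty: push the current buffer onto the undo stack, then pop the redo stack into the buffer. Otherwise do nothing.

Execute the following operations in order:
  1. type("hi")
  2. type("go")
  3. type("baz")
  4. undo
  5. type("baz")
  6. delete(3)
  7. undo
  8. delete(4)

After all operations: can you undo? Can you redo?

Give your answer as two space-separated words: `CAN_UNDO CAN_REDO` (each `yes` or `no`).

After op 1 (type): buf='hi' undo_depth=1 redo_depth=0
After op 2 (type): buf='higo' undo_depth=2 redo_depth=0
After op 3 (type): buf='higobaz' undo_depth=3 redo_depth=0
After op 4 (undo): buf='higo' undo_depth=2 redo_depth=1
After op 5 (type): buf='higobaz' undo_depth=3 redo_depth=0
After op 6 (delete): buf='higo' undo_depth=4 redo_depth=0
After op 7 (undo): buf='higobaz' undo_depth=3 redo_depth=1
After op 8 (delete): buf='hig' undo_depth=4 redo_depth=0

Answer: yes no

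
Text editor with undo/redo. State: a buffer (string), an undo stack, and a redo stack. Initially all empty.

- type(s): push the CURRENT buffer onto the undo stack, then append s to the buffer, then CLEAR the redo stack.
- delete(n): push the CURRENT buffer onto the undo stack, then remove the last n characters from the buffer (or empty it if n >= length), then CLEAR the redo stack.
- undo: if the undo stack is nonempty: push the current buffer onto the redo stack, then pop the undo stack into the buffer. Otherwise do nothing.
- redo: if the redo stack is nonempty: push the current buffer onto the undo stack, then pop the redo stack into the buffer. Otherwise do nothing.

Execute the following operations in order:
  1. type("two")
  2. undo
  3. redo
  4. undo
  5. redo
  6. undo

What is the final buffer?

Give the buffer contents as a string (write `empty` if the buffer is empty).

After op 1 (type): buf='two' undo_depth=1 redo_depth=0
After op 2 (undo): buf='(empty)' undo_depth=0 redo_depth=1
After op 3 (redo): buf='two' undo_depth=1 redo_depth=0
After op 4 (undo): buf='(empty)' undo_depth=0 redo_depth=1
After op 5 (redo): buf='two' undo_depth=1 redo_depth=0
After op 6 (undo): buf='(empty)' undo_depth=0 redo_depth=1

Answer: empty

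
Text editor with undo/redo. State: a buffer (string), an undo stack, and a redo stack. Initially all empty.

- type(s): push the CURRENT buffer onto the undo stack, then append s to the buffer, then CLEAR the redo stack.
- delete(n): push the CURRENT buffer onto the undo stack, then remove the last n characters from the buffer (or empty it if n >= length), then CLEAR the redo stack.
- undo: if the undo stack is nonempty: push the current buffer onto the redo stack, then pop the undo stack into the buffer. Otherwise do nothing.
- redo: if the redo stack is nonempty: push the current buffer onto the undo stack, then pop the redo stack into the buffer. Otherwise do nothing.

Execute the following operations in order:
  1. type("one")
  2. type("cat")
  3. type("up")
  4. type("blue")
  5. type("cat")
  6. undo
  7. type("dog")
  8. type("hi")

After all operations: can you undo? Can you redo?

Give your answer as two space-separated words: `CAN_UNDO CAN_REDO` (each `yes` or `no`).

After op 1 (type): buf='one' undo_depth=1 redo_depth=0
After op 2 (type): buf='onecat' undo_depth=2 redo_depth=0
After op 3 (type): buf='onecatup' undo_depth=3 redo_depth=0
After op 4 (type): buf='onecatupblue' undo_depth=4 redo_depth=0
After op 5 (type): buf='onecatupbluecat' undo_depth=5 redo_depth=0
After op 6 (undo): buf='onecatupblue' undo_depth=4 redo_depth=1
After op 7 (type): buf='onecatupbluedog' undo_depth=5 redo_depth=0
After op 8 (type): buf='onecatupbluedoghi' undo_depth=6 redo_depth=0

Answer: yes no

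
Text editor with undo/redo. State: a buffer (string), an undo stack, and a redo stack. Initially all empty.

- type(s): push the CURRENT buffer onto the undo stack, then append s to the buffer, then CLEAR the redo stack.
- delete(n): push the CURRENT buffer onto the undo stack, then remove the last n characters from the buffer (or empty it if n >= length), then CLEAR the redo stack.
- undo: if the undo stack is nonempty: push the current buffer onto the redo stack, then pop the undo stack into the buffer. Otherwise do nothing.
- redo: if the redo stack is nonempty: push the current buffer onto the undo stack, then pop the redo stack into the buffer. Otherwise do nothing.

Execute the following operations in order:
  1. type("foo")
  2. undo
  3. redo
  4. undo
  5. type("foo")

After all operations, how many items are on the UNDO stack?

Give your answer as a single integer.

After op 1 (type): buf='foo' undo_depth=1 redo_depth=0
After op 2 (undo): buf='(empty)' undo_depth=0 redo_depth=1
After op 3 (redo): buf='foo' undo_depth=1 redo_depth=0
After op 4 (undo): buf='(empty)' undo_depth=0 redo_depth=1
After op 5 (type): buf='foo' undo_depth=1 redo_depth=0

Answer: 1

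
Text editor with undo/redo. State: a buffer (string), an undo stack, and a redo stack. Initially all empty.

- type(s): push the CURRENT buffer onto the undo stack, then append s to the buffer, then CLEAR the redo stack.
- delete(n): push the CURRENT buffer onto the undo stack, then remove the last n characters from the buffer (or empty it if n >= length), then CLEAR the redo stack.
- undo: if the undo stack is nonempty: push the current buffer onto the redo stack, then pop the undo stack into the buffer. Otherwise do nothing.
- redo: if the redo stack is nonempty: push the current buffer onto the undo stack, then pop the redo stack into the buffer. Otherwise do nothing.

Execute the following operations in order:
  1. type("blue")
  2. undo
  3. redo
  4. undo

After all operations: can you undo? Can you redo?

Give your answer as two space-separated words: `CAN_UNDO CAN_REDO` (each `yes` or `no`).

After op 1 (type): buf='blue' undo_depth=1 redo_depth=0
After op 2 (undo): buf='(empty)' undo_depth=0 redo_depth=1
After op 3 (redo): buf='blue' undo_depth=1 redo_depth=0
After op 4 (undo): buf='(empty)' undo_depth=0 redo_depth=1

Answer: no yes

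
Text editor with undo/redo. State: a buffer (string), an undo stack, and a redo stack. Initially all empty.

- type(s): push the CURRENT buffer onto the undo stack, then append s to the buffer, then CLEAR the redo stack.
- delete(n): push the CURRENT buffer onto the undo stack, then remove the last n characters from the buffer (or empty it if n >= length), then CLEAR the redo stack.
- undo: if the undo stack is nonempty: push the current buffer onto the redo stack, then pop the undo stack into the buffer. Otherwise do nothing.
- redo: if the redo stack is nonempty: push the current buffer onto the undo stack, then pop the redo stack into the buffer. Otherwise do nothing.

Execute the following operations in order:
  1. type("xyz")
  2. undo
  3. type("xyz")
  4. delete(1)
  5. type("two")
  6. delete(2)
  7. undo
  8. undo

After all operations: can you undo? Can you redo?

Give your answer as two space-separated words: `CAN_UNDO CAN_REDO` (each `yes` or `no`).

Answer: yes yes

Derivation:
After op 1 (type): buf='xyz' undo_depth=1 redo_depth=0
After op 2 (undo): buf='(empty)' undo_depth=0 redo_depth=1
After op 3 (type): buf='xyz' undo_depth=1 redo_depth=0
After op 4 (delete): buf='xy' undo_depth=2 redo_depth=0
After op 5 (type): buf='xytwo' undo_depth=3 redo_depth=0
After op 6 (delete): buf='xyt' undo_depth=4 redo_depth=0
After op 7 (undo): buf='xytwo' undo_depth=3 redo_depth=1
After op 8 (undo): buf='xy' undo_depth=2 redo_depth=2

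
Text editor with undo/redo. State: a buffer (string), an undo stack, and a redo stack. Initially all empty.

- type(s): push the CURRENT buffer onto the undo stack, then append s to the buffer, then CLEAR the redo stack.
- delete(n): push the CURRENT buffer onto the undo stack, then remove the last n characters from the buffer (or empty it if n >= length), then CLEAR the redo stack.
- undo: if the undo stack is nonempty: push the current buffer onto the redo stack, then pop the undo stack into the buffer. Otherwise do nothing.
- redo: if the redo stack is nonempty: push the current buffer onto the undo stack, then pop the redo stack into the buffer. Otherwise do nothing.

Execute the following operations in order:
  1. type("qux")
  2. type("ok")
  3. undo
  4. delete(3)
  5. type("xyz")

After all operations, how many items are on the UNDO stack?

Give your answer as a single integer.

Answer: 3

Derivation:
After op 1 (type): buf='qux' undo_depth=1 redo_depth=0
After op 2 (type): buf='quxok' undo_depth=2 redo_depth=0
After op 3 (undo): buf='qux' undo_depth=1 redo_depth=1
After op 4 (delete): buf='(empty)' undo_depth=2 redo_depth=0
After op 5 (type): buf='xyz' undo_depth=3 redo_depth=0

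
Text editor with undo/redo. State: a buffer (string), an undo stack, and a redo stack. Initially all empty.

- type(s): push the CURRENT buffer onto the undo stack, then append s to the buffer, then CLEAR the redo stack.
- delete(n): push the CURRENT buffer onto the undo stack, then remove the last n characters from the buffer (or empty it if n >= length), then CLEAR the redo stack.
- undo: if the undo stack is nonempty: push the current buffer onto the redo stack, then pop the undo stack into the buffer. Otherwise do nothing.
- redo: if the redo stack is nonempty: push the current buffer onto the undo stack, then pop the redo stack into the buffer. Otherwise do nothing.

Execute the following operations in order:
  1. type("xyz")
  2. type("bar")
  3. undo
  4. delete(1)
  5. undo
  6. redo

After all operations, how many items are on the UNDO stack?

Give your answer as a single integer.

Answer: 2

Derivation:
After op 1 (type): buf='xyz' undo_depth=1 redo_depth=0
After op 2 (type): buf='xyzbar' undo_depth=2 redo_depth=0
After op 3 (undo): buf='xyz' undo_depth=1 redo_depth=1
After op 4 (delete): buf='xy' undo_depth=2 redo_depth=0
After op 5 (undo): buf='xyz' undo_depth=1 redo_depth=1
After op 6 (redo): buf='xy' undo_depth=2 redo_depth=0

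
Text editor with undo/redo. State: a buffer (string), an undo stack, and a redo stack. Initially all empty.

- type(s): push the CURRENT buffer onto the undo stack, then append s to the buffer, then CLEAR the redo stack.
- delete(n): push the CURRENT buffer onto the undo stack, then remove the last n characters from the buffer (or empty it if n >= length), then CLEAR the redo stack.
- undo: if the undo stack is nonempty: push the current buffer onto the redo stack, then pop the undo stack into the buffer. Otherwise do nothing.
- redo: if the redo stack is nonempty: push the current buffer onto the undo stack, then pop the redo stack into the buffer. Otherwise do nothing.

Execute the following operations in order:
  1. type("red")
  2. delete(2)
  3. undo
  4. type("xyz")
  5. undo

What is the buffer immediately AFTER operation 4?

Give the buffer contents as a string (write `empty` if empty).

Answer: redxyz

Derivation:
After op 1 (type): buf='red' undo_depth=1 redo_depth=0
After op 2 (delete): buf='r' undo_depth=2 redo_depth=0
After op 3 (undo): buf='red' undo_depth=1 redo_depth=1
After op 4 (type): buf='redxyz' undo_depth=2 redo_depth=0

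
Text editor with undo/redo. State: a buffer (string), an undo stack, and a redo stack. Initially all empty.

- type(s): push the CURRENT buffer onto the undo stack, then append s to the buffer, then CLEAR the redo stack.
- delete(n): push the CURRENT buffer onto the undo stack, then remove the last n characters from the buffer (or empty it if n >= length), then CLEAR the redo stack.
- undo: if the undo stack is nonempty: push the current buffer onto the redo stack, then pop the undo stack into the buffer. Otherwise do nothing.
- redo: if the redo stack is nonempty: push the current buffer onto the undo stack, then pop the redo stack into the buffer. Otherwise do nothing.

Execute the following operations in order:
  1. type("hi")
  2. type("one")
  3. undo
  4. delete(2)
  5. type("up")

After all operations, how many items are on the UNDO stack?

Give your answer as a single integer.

Answer: 3

Derivation:
After op 1 (type): buf='hi' undo_depth=1 redo_depth=0
After op 2 (type): buf='hione' undo_depth=2 redo_depth=0
After op 3 (undo): buf='hi' undo_depth=1 redo_depth=1
After op 4 (delete): buf='(empty)' undo_depth=2 redo_depth=0
After op 5 (type): buf='up' undo_depth=3 redo_depth=0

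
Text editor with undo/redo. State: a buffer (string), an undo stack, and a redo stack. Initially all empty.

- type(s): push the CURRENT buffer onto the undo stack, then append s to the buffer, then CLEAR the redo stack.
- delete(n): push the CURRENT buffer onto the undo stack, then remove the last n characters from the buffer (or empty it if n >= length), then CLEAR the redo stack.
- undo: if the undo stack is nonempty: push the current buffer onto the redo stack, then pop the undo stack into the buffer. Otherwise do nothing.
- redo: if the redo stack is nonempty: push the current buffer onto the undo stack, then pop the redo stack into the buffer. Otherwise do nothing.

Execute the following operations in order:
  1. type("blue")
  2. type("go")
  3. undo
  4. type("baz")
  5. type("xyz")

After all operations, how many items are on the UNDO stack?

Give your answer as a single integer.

Answer: 3

Derivation:
After op 1 (type): buf='blue' undo_depth=1 redo_depth=0
After op 2 (type): buf='bluego' undo_depth=2 redo_depth=0
After op 3 (undo): buf='blue' undo_depth=1 redo_depth=1
After op 4 (type): buf='bluebaz' undo_depth=2 redo_depth=0
After op 5 (type): buf='bluebazxyz' undo_depth=3 redo_depth=0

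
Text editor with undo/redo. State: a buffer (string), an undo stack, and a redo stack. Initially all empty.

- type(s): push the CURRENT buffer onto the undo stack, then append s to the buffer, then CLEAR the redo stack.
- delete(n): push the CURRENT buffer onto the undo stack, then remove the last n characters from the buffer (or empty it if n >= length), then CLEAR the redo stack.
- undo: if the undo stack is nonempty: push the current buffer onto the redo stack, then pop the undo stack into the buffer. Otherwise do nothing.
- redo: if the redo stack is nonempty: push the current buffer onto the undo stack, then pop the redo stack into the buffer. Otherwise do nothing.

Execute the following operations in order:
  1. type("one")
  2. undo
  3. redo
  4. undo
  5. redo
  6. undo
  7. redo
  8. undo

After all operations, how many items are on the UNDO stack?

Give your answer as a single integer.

Answer: 0

Derivation:
After op 1 (type): buf='one' undo_depth=1 redo_depth=0
After op 2 (undo): buf='(empty)' undo_depth=0 redo_depth=1
After op 3 (redo): buf='one' undo_depth=1 redo_depth=0
After op 4 (undo): buf='(empty)' undo_depth=0 redo_depth=1
After op 5 (redo): buf='one' undo_depth=1 redo_depth=0
After op 6 (undo): buf='(empty)' undo_depth=0 redo_depth=1
After op 7 (redo): buf='one' undo_depth=1 redo_depth=0
After op 8 (undo): buf='(empty)' undo_depth=0 redo_depth=1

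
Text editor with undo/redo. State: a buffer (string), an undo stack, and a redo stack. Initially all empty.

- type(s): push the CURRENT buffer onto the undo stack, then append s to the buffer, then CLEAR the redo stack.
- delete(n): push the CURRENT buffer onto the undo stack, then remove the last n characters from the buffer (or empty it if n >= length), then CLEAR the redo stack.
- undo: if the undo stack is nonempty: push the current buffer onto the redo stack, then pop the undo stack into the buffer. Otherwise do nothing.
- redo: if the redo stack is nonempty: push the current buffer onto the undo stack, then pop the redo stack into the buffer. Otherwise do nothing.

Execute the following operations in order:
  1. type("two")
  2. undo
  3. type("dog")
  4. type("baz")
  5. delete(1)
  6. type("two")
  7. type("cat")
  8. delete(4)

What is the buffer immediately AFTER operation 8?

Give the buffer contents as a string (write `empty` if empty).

Answer: dogbatw

Derivation:
After op 1 (type): buf='two' undo_depth=1 redo_depth=0
After op 2 (undo): buf='(empty)' undo_depth=0 redo_depth=1
After op 3 (type): buf='dog' undo_depth=1 redo_depth=0
After op 4 (type): buf='dogbaz' undo_depth=2 redo_depth=0
After op 5 (delete): buf='dogba' undo_depth=3 redo_depth=0
After op 6 (type): buf='dogbatwo' undo_depth=4 redo_depth=0
After op 7 (type): buf='dogbatwocat' undo_depth=5 redo_depth=0
After op 8 (delete): buf='dogbatw' undo_depth=6 redo_depth=0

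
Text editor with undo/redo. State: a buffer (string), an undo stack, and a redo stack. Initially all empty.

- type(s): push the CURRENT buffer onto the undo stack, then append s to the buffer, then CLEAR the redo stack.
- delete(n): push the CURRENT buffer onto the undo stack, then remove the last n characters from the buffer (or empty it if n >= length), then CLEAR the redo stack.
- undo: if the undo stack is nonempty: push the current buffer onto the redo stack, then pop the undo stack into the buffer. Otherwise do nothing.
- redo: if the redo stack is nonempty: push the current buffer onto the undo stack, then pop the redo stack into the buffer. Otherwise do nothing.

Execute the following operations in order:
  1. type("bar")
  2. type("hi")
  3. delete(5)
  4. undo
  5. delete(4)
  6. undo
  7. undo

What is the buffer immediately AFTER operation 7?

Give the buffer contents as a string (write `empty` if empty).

After op 1 (type): buf='bar' undo_depth=1 redo_depth=0
After op 2 (type): buf='barhi' undo_depth=2 redo_depth=0
After op 3 (delete): buf='(empty)' undo_depth=3 redo_depth=0
After op 4 (undo): buf='barhi' undo_depth=2 redo_depth=1
After op 5 (delete): buf='b' undo_depth=3 redo_depth=0
After op 6 (undo): buf='barhi' undo_depth=2 redo_depth=1
After op 7 (undo): buf='bar' undo_depth=1 redo_depth=2

Answer: bar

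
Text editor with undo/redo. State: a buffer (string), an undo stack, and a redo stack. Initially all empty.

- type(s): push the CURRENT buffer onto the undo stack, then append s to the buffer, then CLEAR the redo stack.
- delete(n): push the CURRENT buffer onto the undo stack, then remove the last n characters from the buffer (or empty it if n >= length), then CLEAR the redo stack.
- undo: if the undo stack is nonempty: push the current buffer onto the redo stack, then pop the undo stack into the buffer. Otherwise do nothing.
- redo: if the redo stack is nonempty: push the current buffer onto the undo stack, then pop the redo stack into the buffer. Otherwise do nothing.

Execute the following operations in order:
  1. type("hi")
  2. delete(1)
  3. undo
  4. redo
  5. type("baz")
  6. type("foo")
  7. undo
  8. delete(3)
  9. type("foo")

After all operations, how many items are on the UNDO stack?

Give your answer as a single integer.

After op 1 (type): buf='hi' undo_depth=1 redo_depth=0
After op 2 (delete): buf='h' undo_depth=2 redo_depth=0
After op 3 (undo): buf='hi' undo_depth=1 redo_depth=1
After op 4 (redo): buf='h' undo_depth=2 redo_depth=0
After op 5 (type): buf='hbaz' undo_depth=3 redo_depth=0
After op 6 (type): buf='hbazfoo' undo_depth=4 redo_depth=0
After op 7 (undo): buf='hbaz' undo_depth=3 redo_depth=1
After op 8 (delete): buf='h' undo_depth=4 redo_depth=0
After op 9 (type): buf='hfoo' undo_depth=5 redo_depth=0

Answer: 5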